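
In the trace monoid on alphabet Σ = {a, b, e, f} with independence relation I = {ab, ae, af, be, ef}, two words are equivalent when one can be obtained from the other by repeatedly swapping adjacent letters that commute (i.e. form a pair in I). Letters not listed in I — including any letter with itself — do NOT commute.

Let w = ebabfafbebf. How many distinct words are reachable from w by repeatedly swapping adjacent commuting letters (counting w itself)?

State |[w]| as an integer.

1980

0(e) covers ∅
1(b) covers ∅
2(a) covers ∅
3(b) covers 1:b
4(f) covers 3:b
5(a) covers 2:a
6(f) covers 4:f
7(b) covers 6:f
8(e) covers 0:e
9(b) covers 7:b
10(f) covers 9:b
floor of heap: 0:e, 1:b, 2:a
completions by unplaced set U, small U first (add the entries for U minus each lowest piece of U):
  |U|=1: {5}:1  {8}:1  {10}:1
  |U|=2: {0,8}:1  {2,5}:1  {5,8}:2  {5,10}:2  {8,10}:2  {9,10}:1
  |U|=3: {0,5,8}:3  {0,8,10}:3  {2,5,8}:3  {2,5,10}:3  {5,8,10}:6  {5,9,10}:3  {7,9,10}:1  {8,9,10}:3
  |U|=4: {0,2,5,8}:6  {0,5,8,10}:12  {0,8,9,10}:6  {2,5,8,10}:12  {2,5,9,10}:6  {5,7,9,10}:4  {5,8,9,10}:12  {6,7,9,10}:1  {7,8,9,10}:4
  |U|=5: {0,2,5,8,10}:30  {0,5,8,9,10}:30  {0,7,8,9,10}:10  {2,5,7,9,10}:10  {2,5,8,9,10}:30  {4,6,7,9,10}:1  {5,6,7,9,10}:5  {5,7,8,9,10}:20  {6,7,8,9,10}:5
  |U|=6: {0,2,5,8,9,10}:90  {0,5,7,8,9,10}:60  {0,6,7,8,9,10}:15  {2,5,6,7,9,10}:15  {2,5,7,8,9,10}:60  {3,4,6,7,9,10}:1  {4,5,6,7,9,10}:6  {4,6,7,8,9,10}:6  {5,6,7,8,9,10}:30
  |U|=7: {0,2,5,7,8,9,10}:210  {0,4,6,7,8,9,10}:21  {0,5,6,7,8,9,10}:105  {1,3,4,6,7,9,10}:1  {2,4,5,6,7,9,10}:21  {2,5,6,7,8,9,10}:105  {3,4,5,6,7,9,10}:7  {3,4,6,7,8,9,10}:7  {4,5,6,7,8,9,10}:42
  |U|=8: {0,2,5,6,7,8,9,10}:420  {0,3,4,6,7,8,9,10}:28  {0,4,5,6,7,8,9,10}:168  {1,3,4,5,6,7,9,10}:8  {1,3,4,6,7,8,9,10}:8  {2,3,4,5,6,7,9,10}:28  {2,4,5,6,7,8,9,10}:168  {3,4,5,6,7,8,9,10}:56
  |U|=9: {0,1,3,4,6,7,8,9,10}:36  {0,2,4,5,6,7,8,9,10}:756  {0,3,4,5,6,7,8,9,10}:252  {1,2,3,4,5,6,7,9,10}:36  {1,3,4,5,6,7,8,9,10}:72  {2,3,4,5,6,7,8,9,10}:252
  start at 0(e): 360
  start at 1(b): 1260
  start at 2(a): 360
sum over floor = 1980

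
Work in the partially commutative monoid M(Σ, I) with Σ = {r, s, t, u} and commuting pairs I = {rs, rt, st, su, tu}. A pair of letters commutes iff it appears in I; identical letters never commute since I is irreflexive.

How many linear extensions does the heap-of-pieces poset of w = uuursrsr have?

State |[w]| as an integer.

28

0(u) covers ∅
1(u) covers 0:u
2(u) covers 1:u
3(r) covers 2:u
4(s) covers ∅
5(r) covers 3:r
6(s) covers 4:s
7(r) covers 5:r
floor of heap: 0:u, 4:s
completions by unplaced set U, small U first (add the entries for U minus each lowest piece of U):
  |U|=1: {6}:1  {7}:1
  |U|=2: {4,6}:1  {5,7}:1  {6,7}:2
  |U|=3: {3,5,7}:1  {4,6,7}:3  {5,6,7}:3
  |U|=4: {2,3,5,7}:1  {3,5,6,7}:4  {4,5,6,7}:6
  |U|=5: {1,2,3,5,7}:1  {2,3,5,6,7}:5  {3,4,5,6,7}:10
  |U|=6: {0,1,2,3,5,7}:1  {1,2,3,5,6,7}:6  {2,3,4,5,6,7}:15
  start at 0(u): 21
  start at 4(s): 7
sum over floor = 28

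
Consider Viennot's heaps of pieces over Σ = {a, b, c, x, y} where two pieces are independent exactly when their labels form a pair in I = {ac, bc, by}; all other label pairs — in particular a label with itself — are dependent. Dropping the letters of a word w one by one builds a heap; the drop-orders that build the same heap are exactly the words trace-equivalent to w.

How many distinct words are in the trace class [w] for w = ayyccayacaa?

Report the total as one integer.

12

0(a) covers ∅
1(y) covers 0:a
2(y) covers 1:y
3(c) covers 2:y
4(c) covers 3:c
5(a) covers 2:y
6(y) covers 4:c, 5:a
7(a) covers 6:y
8(c) covers 6:y
9(a) covers 7:a
10(a) covers 9:a
floor of heap: 0:a
completions by unplaced set U, small U first (add the entries for U minus each lowest piece of U):
  |U|=1: {8}:1  {10}:1
  |U|=2: {8,10}:2  {9,10}:1
  |U|=3: {7,9,10}:1  {8,9,10}:3
  |U|=4: {7,8,9,10}:4
  |U|=5: {6,7,8,9,10}:4
  |U|=6: {4,6,7,8,9,10}:4  {5,6,7,8,9,10}:4
  |U|=7: {3,4,6,7,8,9,10}:4  {4,5,6,7,8,9,10}:8
  |U|=8: {3,4,5,6,7,8,9,10}:12
  |U|=9: {2,3,4,5,6,7,8,9,10}:12
  start at 0(a): 12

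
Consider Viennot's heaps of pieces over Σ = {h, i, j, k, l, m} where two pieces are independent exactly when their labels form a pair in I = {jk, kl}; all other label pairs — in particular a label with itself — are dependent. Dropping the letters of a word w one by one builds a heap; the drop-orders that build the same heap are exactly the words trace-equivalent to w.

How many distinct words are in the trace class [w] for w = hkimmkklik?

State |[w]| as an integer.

3

drop 0:h onto floor
drop 1:k onto {0:h}
drop 2:i onto {1:k}
drop 3:m onto {2:i}
drop 4:m onto {3:m}
drop 5:k onto {4:m}
drop 6:k onto {5:k}
drop 7:l onto {4:m}
drop 8:i onto {6:k, 7:l}
drop 9:k onto {8:i}
ground layer = {0:h}
drop-orders for the pieces not yet dropped (sum over which currently-grounded one goes next):
  1 to go: {9} 1
  2 to go: {8,9} 1
  3 to go: {6,8,9} 1  {7,8,9} 1
  4 to go: {5,6,8,9} 1  {6,7,8,9} 2
  5 to go: {5,6,7,8,9} 3
  6 to go: {4,5,6,7,8,9} 3
  7 to go: {3,4,5,6,7,8,9} 3
  8 to go: {2,3,4,5,6,7,8,9} 3
  if 0:h drops first: 3 orders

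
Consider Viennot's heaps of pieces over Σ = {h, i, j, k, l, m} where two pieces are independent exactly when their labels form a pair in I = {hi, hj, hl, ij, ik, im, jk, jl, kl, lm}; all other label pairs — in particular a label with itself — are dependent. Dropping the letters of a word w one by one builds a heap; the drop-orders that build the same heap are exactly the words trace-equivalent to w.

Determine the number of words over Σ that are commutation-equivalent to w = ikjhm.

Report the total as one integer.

15

#0=i has no predecessor
#1=k has no predecessor
#2=j has no predecessor
#3=h depends on [1:k]
#4=m depends on [2:j, 3:h]
sources: [0:i, 1:k, 2:j]
N(rest) = Σ N(rest − s) over sources s of rest; N(one piece) = 1:
  size 1 → [0]=1  [4]=1
  size 2 → [0,4]=2  [2,4]=1  [3,4]=1
  size 3 → [0,2,4]=3  [0,3,4]=3  [1,3,4]=1  [2,3,4]=2
  first=0(i) contributes 3
  first=1(k) contributes 8
  first=2(j) contributes 4
|[w]| = 15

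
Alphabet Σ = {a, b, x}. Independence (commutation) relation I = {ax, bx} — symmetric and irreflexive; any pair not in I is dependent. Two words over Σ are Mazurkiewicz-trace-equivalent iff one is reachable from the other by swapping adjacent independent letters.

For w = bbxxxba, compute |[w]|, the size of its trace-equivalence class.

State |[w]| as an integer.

35

piece 0:b — minimal
piece 1:b rests on {0:b}
piece 2:x — minimal
piece 3:x rests on {2:x}
piece 4:x rests on {3:x}
piece 5:b rests on {1:b}
piece 6:a rests on {5:b}
minimal pieces: {0:b, 2:x}
ways to finish when only these pieces remain (= sum over removing one remaining piece with nothing left below it):
  1 left: {4}→1  {6}→1
  2 left: {3,4}→1  {4,6}→2  {5,6}→1
  3 left: {1,5,6}→1  {2,3,4}→1  {3,4,6}→3  {4,5,6}→3
  4 left: {0,1,5,6}→1  {1,4,5,6}→4  {2,3,4,6}→4  {3,4,5,6}→6
  5 left: {0,1,4,5,6}→5  {1,3,4,5,6}→10  {2,3,4,5,6}→10
  placing 0:b first → 20 extensions
  placing 2:x first → 15 extensions
total linear extensions = 35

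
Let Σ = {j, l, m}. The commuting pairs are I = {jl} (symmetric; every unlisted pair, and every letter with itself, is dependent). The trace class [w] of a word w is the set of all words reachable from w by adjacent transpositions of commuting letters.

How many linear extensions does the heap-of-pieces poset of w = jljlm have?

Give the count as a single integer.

6

0(j) covers ∅
1(l) covers ∅
2(j) covers 0:j
3(l) covers 1:l
4(m) covers 2:j, 3:l
floor of heap: 0:j, 1:l
completions by unplaced set U, small U first (add the entries for U minus each lowest piece of U):
  |U|=1: {4}:1
  |U|=2: {2,4}:1  {3,4}:1
  |U|=3: {0,2,4}:1  {1,3,4}:1  {2,3,4}:2
  start at 0(j): 3
  start at 1(l): 3
sum over floor = 6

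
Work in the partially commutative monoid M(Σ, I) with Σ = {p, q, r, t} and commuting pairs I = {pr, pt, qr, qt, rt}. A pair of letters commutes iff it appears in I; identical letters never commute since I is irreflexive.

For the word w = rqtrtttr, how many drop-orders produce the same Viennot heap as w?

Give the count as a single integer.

280

piece 0:r — minimal
piece 1:q — minimal
piece 2:t — minimal
piece 3:r rests on {0:r}
piece 4:t rests on {2:t}
piece 5:t rests on {4:t}
piece 6:t rests on {5:t}
piece 7:r rests on {3:r}
minimal pieces: {0:r, 1:q, 2:t}
ways to finish when only these pieces remain (= sum over removing one remaining piece with nothing left below it):
  1 left: {1}→1  {6}→1  {7}→1
  2 left: {1,6}→2  {1,7}→2  {3,7}→1  {5,6}→1  {6,7}→2
  3 left: {0,3,7}→1  {1,3,7}→3  {1,5,6}→3  {1,6,7}→6  {3,6,7}→3  {4,5,6}→1  {5,6,7}→3
  4 left: {0,1,3,7}→4  {0,3,6,7}→4  {1,3,6,7}→12  {1,4,5,6}→4  {1,5,6,7}→12  {2,4,5,6}→1  {3,5,6,7}→6  {4,5,6,7}→4
  5 left: {0,1,3,6,7}→20  {0,3,5,6,7}→10  {1,2,4,5,6}→5  {1,3,5,6,7}→30  {1,4,5,6,7}→20  {2,4,5,6,7}→5  {3,4,5,6,7}→10
  6 left: {0,1,3,5,6,7}→60  {0,3,4,5,6,7}→20  {1,2,4,5,6,7}→30  {1,3,4,5,6,7}→60  {2,3,4,5,6,7}→15
  placing 0:r first → 105 extensions
  placing 1:q first → 35 extensions
  placing 2:t first → 140 extensions
total linear extensions = 280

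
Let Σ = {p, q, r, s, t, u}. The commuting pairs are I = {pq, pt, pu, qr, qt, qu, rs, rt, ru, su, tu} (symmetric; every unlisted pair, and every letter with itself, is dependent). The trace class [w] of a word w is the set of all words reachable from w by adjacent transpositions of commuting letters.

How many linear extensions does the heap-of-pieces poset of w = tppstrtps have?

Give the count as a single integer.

#0=t has no predecessor
#1=p has no predecessor
#2=p depends on [1:p]
#3=s depends on [0:t, 2:p]
#4=t depends on [3:s]
#5=r depends on [2:p]
#6=t depends on [4:t]
#7=p depends on [3:s, 5:r]
#8=s depends on [6:t, 7:p]
sources: [0:t, 1:p]
N(rest) = Σ N(rest − s) over sources s of rest; N(one piece) = 1:
  size 1 → [8]=1
  size 2 → [6,8]=1  [7,8]=1
  size 3 → [4,6,8]=1  [5,7,8]=1  [6,7,8]=2
  size 4 → [4,6,7,8]=3  [5,6,7,8]=3
  size 5 → [3,4,6,7,8]=3  [4,5,6,7,8]=6
  size 6 → [0,3,4,6,7,8]=3  [3,4,5,6,7,8]=9
  size 7 → [0,3,4,5,6,7,8]=12  [2,3,4,5,6,7,8]=9
  first=0(t) contributes 9
  first=1(p) contributes 21
|[w]| = 30

30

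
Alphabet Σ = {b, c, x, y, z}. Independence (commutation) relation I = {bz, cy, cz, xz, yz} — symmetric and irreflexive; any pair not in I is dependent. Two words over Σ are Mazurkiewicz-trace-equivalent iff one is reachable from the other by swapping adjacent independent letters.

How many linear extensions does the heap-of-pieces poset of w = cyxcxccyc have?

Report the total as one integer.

piece 0:c — minimal
piece 1:y — minimal
piece 2:x rests on {0:c, 1:y}
piece 3:c rests on {2:x}
piece 4:x rests on {3:c}
piece 5:c rests on {4:x}
piece 6:c rests on {5:c}
piece 7:y rests on {4:x}
piece 8:c rests on {6:c}
minimal pieces: {0:c, 1:y}
ways to finish when only these pieces remain (= sum over removing one remaining piece with nothing left below it):
  1 left: {7}→1  {8}→1
  2 left: {6,8}→1  {7,8}→2
  3 left: {5,6,8}→1  {6,7,8}→3
  4 left: {5,6,7,8}→4
  5 left: {4,5,6,7,8}→4
  6 left: {3,4,5,6,7,8}→4
  7 left: {2,3,4,5,6,7,8}→4
  placing 0:c first → 4 extensions
  placing 1:y first → 4 extensions
total linear extensions = 8

8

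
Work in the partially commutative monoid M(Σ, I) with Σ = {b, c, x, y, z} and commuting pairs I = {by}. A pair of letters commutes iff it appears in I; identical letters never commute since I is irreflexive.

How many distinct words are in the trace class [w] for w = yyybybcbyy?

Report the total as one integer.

#0=y has no predecessor
#1=y depends on [0:y]
#2=y depends on [1:y]
#3=b has no predecessor
#4=y depends on [2:y]
#5=b depends on [3:b]
#6=c depends on [4:y, 5:b]
#7=b depends on [6:c]
#8=y depends on [6:c]
#9=y depends on [8:y]
sources: [0:y, 3:b]
N(rest) = Σ N(rest − s) over sources s of rest; N(one piece) = 1:
  size 1 → [7]=1  [9]=1
  size 2 → [7,9]=2  [8,9]=1
  size 3 → [7,8,9]=3
  size 4 → [6,7,8,9]=3
  size 5 → [4,6,7,8,9]=3  [5,6,7,8,9]=3
  size 6 → [2,4,6,7,8,9]=3  [3,5,6,7,8,9]=3  [4,5,6,7,8,9]=6
  size 7 → [1,2,4,6,7,8,9]=3  [2,4,5,6,7,8,9]=9  [3,4,5,6,7,8,9]=9
  size 8 → [0,1,2,4,6,7,8,9]=3  [1,2,4,5,6,7,8,9]=12  [2,3,4,5,6,7,8,9]=18
  first=0(y) contributes 30
  first=3(b) contributes 15
|[w]| = 45

45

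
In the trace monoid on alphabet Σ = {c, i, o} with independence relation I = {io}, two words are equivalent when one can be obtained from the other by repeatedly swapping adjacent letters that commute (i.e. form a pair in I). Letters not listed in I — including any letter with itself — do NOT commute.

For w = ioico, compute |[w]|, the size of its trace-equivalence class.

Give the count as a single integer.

3

piece 0:i — minimal
piece 1:o — minimal
piece 2:i rests on {0:i}
piece 3:c rests on {1:o, 2:i}
piece 4:o rests on {3:c}
minimal pieces: {0:i, 1:o}
ways to finish when only these pieces remain (= sum over removing one remaining piece with nothing left below it):
  1 left: {4}→1
  2 left: {3,4}→1
  3 left: {1,3,4}→1  {2,3,4}→1
  placing 0:i first → 2 extensions
  placing 1:o first → 1 extensions
total linear extensions = 3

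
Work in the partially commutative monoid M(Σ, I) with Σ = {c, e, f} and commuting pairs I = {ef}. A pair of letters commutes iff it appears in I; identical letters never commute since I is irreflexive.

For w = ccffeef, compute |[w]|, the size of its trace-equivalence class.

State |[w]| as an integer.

10

drop 0:c onto floor
drop 1:c onto {0:c}
drop 2:f onto {1:c}
drop 3:f onto {2:f}
drop 4:e onto {1:c}
drop 5:e onto {4:e}
drop 6:f onto {3:f}
ground layer = {0:c}
drop-orders for the pieces not yet dropped (sum over which currently-grounded one goes next):
  1 to go: {5} 1  {6} 1
  2 to go: {3,6} 1  {4,5} 1  {5,6} 2
  3 to go: {2,3,6} 1  {3,5,6} 3  {4,5,6} 3
  4 to go: {2,3,5,6} 4  {3,4,5,6} 6
  5 to go: {2,3,4,5,6} 10
  if 0:c drops first: 10 orders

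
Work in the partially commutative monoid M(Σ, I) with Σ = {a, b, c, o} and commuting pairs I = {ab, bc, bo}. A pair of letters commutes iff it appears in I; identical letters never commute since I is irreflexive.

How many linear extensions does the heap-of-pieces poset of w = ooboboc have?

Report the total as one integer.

21

piece 0:o — minimal
piece 1:o rests on {0:o}
piece 2:b — minimal
piece 3:o rests on {1:o}
piece 4:b rests on {2:b}
piece 5:o rests on {3:o}
piece 6:c rests on {5:o}
minimal pieces: {0:o, 2:b}
ways to finish when only these pieces remain (= sum over removing one remaining piece with nothing left below it):
  1 left: {4}→1  {6}→1
  2 left: {2,4}→1  {4,6}→2  {5,6}→1
  3 left: {2,4,6}→3  {3,5,6}→1  {4,5,6}→3
  4 left: {1,3,5,6}→1  {2,4,5,6}→6  {3,4,5,6}→4
  5 left: {0,1,3,5,6}→1  {1,3,4,5,6}→5  {2,3,4,5,6}→10
  placing 0:o first → 15 extensions
  placing 2:b first → 6 extensions
total linear extensions = 21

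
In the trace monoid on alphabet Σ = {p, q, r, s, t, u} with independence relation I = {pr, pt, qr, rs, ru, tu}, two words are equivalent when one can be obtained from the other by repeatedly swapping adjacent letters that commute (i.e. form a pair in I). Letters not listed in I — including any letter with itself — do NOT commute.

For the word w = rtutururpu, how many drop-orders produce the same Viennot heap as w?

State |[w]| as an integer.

252

piece 0:r — minimal
piece 1:t rests on {0:r}
piece 2:u — minimal
piece 3:t rests on {1:t}
piece 4:u rests on {2:u}
piece 5:r rests on {3:t}
piece 6:u rests on {4:u}
piece 7:r rests on {5:r}
piece 8:p rests on {6:u}
piece 9:u rests on {8:p}
minimal pieces: {0:r, 2:u}
ways to finish when only these pieces remain (= sum over removing one remaining piece with nothing left below it):
  1 left: {7}→1  {9}→1
  2 left: {5,7}→1  {7,9}→2  {8,9}→1
  3 left: {3,5,7}→1  {5,7,9}→3  {6,8,9}→1  {7,8,9}→3
  4 left: {1,3,5,7}→1  {3,5,7,9}→4  {4,6,8,9}→1  {5,7,8,9}→6  {6,7,8,9}→4
  5 left: {0,1,3,5,7}→1  {1,3,5,7,9}→5  {2,4,6,8,9}→1  {3,5,7,8,9}→10  {4,6,7,8,9}→5  {5,6,7,8,9}→10
  6 left: {0,1,3,5,7,9}→6  {1,3,5,7,8,9}→15  {2,4,6,7,8,9}→6  {3,5,6,7,8,9}→20  {4,5,6,7,8,9}→15
  7 left: {0,1,3,5,7,8,9}→21  {1,3,5,6,7,8,9}→35  {2,4,5,6,7,8,9}→21  {3,4,5,6,7,8,9}→35
  8 left: {0,1,3,5,6,7,8,9}→56  {1,3,4,5,6,7,8,9}→70  {2,3,4,5,6,7,8,9}→56
  placing 0:r first → 126 extensions
  placing 2:u first → 126 extensions
total linear extensions = 252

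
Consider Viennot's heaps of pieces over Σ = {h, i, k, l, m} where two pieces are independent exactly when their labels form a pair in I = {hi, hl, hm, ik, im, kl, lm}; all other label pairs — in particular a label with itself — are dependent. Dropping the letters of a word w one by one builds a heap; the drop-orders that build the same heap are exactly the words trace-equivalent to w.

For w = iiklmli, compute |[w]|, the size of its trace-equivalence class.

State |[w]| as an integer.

21

piece 0:i — minimal
piece 1:i rests on {0:i}
piece 2:k — minimal
piece 3:l rests on {1:i}
piece 4:m rests on {2:k}
piece 5:l rests on {3:l}
piece 6:i rests on {5:l}
minimal pieces: {0:i, 2:k}
ways to finish when only these pieces remain (= sum over removing one remaining piece with nothing left below it):
  1 left: {4}→1  {6}→1
  2 left: {2,4}→1  {4,6}→2  {5,6}→1
  3 left: {2,4,6}→3  {3,5,6}→1  {4,5,6}→3
  4 left: {1,3,5,6}→1  {2,4,5,6}→6  {3,4,5,6}→4
  5 left: {0,1,3,5,6}→1  {1,3,4,5,6}→5  {2,3,4,5,6}→10
  placing 0:i first → 15 extensions
  placing 2:k first → 6 extensions
total linear extensions = 21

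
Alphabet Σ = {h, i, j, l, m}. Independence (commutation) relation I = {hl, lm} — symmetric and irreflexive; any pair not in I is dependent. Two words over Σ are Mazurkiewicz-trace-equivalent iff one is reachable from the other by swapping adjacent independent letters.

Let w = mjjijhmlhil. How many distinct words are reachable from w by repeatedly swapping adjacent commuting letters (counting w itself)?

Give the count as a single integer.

#0=m has no predecessor
#1=j depends on [0:m]
#2=j depends on [1:j]
#3=i depends on [2:j]
#4=j depends on [3:i]
#5=h depends on [4:j]
#6=m depends on [5:h]
#7=l depends on [4:j]
#8=h depends on [6:m]
#9=i depends on [7:l, 8:h]
#10=l depends on [9:i]
sources: [0:m]
N(rest) = Σ N(rest − s) over sources s of rest; N(one piece) = 1:
  size 1 → [10]=1
  size 2 → [9,10]=1
  size 3 → [7,9,10]=1  [8,9,10]=1
  size 4 → [6,8,9,10]=1  [7,8,9,10]=2
  size 5 → [5,6,8,9,10]=1  [6,7,8,9,10]=3
  size 6 → [5,6,7,8,9,10]=4
  size 7 → [4,5,6,7,8,9,10]=4
  size 8 → [3,4,5,6,7,8,9,10]=4
  size 9 → [2,3,4,5,6,7,8,9,10]=4
  first=0(m) contributes 4

4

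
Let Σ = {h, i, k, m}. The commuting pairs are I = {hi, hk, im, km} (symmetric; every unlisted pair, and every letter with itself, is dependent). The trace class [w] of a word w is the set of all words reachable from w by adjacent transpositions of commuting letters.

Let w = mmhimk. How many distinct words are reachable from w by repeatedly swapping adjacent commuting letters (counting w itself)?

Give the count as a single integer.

15

#0=m has no predecessor
#1=m depends on [0:m]
#2=h depends on [1:m]
#3=i has no predecessor
#4=m depends on [2:h]
#5=k depends on [3:i]
sources: [0:m, 3:i]
N(rest) = Σ N(rest − s) over sources s of rest; N(one piece) = 1:
  size 1 → [4]=1  [5]=1
  size 2 → [2,4]=1  [3,5]=1  [4,5]=2
  size 3 → [1,2,4]=1  [2,4,5]=3  [3,4,5]=3
  size 4 → [0,1,2,4]=1  [1,2,4,5]=4  [2,3,4,5]=6
  first=0(m) contributes 10
  first=3(i) contributes 5
|[w]| = 15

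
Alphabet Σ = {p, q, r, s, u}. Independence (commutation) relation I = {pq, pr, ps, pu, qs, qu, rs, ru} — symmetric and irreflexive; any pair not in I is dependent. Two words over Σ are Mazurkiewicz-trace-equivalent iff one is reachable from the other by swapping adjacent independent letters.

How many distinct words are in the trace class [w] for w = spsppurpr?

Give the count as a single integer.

drop 0:s onto floor
drop 1:p onto floor
drop 2:s onto {0:s}
drop 3:p onto {1:p}
drop 4:p onto {3:p}
drop 5:u onto {2:s}
drop 6:r onto floor
drop 7:p onto {4:p}
drop 8:r onto {6:r}
ground layer = {0:s, 1:p, 6:r}
drop-orders for the pieces not yet dropped (sum over which currently-grounded one goes next):
  1 to go: {5} 1  {7} 1  {8} 1
  2 to go: {2,5} 1  {4,7} 1  {5,7} 2  {5,8} 2  {6,8} 1  {7,8} 2
  3 to go: {0,2,5} 1  {2,5,7} 3  {2,5,8} 3  {3,4,7} 1  {4,5,7} 3  {4,7,8} 3  {5,6,8} 3  {5,7,8} 6  {6,7,8} 3
  4 to go: {0,2,5,7} 4  {0,2,5,8} 4  {1,3,4,7} 1  {2,4,5,7} 6  {2,5,6,8} 6  {2,5,7,8} 12  {3,4,5,7} 4  {3,4,7,8} 4  {4,5,7,8} 12  {4,6,7,8} 6  {5,6,7,8} 12
  5 to go: {0,2,4,5,7} 10  {0,2,5,6,8} 10  {0,2,5,7,8} 20  {1,3,4,5,7} 5  {1,3,4,7,8} 5  {2,3,4,5,7} 10  {2,4,5,7,8} 30  {2,5,6,7,8} 30  {3,4,5,7,8} 20  {3,4,6,7,8} 10  {4,5,6,7,8} 30
  6 to go: {0,2,3,4,5,7} 20  {0,2,4,5,7,8} 60  {0,2,5,6,7,8} 60  {1,2,3,4,5,7} 15  {1,3,4,5,7,8} 30  {1,3,4,6,7,8} 15  {2,3,4,5,7,8} 60  {2,4,5,6,7,8} 90  {3,4,5,6,7,8} 60
  7 to go: {0,1,2,3,4,5,7} 35  {0,2,3,4,5,7,8} 140  {0,2,4,5,6,7,8} 210  {1,2,3,4,5,7,8} 105  {1,3,4,5,6,7,8} 105  {2,3,4,5,6,7,8} 210
  if 0:s drops first: 420 orders
  if 1:p drops first: 560 orders
  if 6:r drops first: 280 orders
heap linearizations: 1260

1260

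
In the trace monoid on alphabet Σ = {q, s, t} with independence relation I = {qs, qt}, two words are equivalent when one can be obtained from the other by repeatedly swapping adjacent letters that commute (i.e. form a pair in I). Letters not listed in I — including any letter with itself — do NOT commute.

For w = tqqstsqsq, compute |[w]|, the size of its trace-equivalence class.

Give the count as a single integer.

126

piece 0:t — minimal
piece 1:q — minimal
piece 2:q rests on {1:q}
piece 3:s rests on {0:t}
piece 4:t rests on {3:s}
piece 5:s rests on {4:t}
piece 6:q rests on {2:q}
piece 7:s rests on {5:s}
piece 8:q rests on {6:q}
minimal pieces: {0:t, 1:q}
ways to finish when only these pieces remain (= sum over removing one remaining piece with nothing left below it):
  1 left: {7}→1  {8}→1
  2 left: {5,7}→1  {6,8}→1  {7,8}→2
  3 left: {2,6,8}→1  {4,5,7}→1  {5,7,8}→3  {6,7,8}→3
  4 left: {1,2,6,8}→1  {2,6,7,8}→4  {3,4,5,7}→1  {4,5,7,8}→4  {5,6,7,8}→6
  5 left: {0,3,4,5,7}→1  {1,2,6,7,8}→5  {2,5,6,7,8}→10  {3,4,5,7,8}→5  {4,5,6,7,8}→10
  6 left: {0,3,4,5,7,8}→6  {1,2,5,6,7,8}→15  {2,4,5,6,7,8}→20  {3,4,5,6,7,8}→15
  7 left: {0,3,4,5,6,7,8}→21  {1,2,4,5,6,7,8}→35  {2,3,4,5,6,7,8}→35
  placing 0:t first → 70 extensions
  placing 1:q first → 56 extensions
total linear extensions = 126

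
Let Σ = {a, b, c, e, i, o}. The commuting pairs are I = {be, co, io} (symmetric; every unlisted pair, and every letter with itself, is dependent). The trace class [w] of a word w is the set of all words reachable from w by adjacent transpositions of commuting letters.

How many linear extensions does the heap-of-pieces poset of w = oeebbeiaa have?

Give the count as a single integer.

piece 0:o — minimal
piece 1:e rests on {0:o}
piece 2:e rests on {1:e}
piece 3:b rests on {0:o}
piece 4:b rests on {3:b}
piece 5:e rests on {2:e}
piece 6:i rests on {4:b, 5:e}
piece 7:a rests on {6:i}
piece 8:a rests on {7:a}
minimal pieces: {0:o}
ways to finish when only these pieces remain (= sum over removing one remaining piece with nothing left below it):
  1 left: {8}→1
  2 left: {7,8}→1
  3 left: {6,7,8}→1
  4 left: {4,6,7,8}→1  {5,6,7,8}→1
  5 left: {2,5,6,7,8}→1  {3,4,6,7,8}→1  {4,5,6,7,8}→2
  6 left: {1,2,5,6,7,8}→1  {2,4,5,6,7,8}→3  {3,4,5,6,7,8}→3
  7 left: {1,2,4,5,6,7,8}→4  {2,3,4,5,6,7,8}→6
  placing 0:o first → 10 extensions

10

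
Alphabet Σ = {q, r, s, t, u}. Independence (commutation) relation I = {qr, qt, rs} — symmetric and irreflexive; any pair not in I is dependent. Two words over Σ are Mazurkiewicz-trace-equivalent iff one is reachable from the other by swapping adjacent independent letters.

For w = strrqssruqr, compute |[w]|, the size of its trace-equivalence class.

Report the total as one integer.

0(s) covers ∅
1(t) covers 0:s
2(r) covers 1:t
3(r) covers 2:r
4(q) covers 0:s
5(s) covers 1:t, 4:q
6(s) covers 5:s
7(r) covers 3:r
8(u) covers 6:s, 7:r
9(q) covers 8:u
10(r) covers 8:u
floor of heap: 0:s
completions by unplaced set U, small U first (add the entries for U minus each lowest piece of U):
  |U|=1: {9}:1  {10}:1
  |U|=2: {9,10}:2
  |U|=3: {8,9,10}:2
  |U|=4: {6,8,9,10}:2  {7,8,9,10}:2
  |U|=5: {3,7,8,9,10}:2  {5,6,8,9,10}:2  {6,7,8,9,10}:4
  |U|=6: {2,3,7,8,9,10}:2  {3,6,7,8,9,10}:6  {4,5,6,8,9,10}:2  {5,6,7,8,9,10}:6
  |U|=7: {2,3,6,7,8,9,10}:8  {3,5,6,7,8,9,10}:12  {4,5,6,7,8,9,10}:8
  |U|=8: {2,3,5,6,7,8,9,10}:20  {3,4,5,6,7,8,9,10}:20
  |U|=9: {1,2,3,5,6,7,8,9,10}:20  {2,3,4,5,6,7,8,9,10}:40
  start at 0(s): 60

60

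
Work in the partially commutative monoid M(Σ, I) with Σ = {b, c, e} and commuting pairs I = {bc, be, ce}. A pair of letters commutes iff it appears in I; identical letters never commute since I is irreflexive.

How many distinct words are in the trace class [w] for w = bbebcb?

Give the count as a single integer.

piece 0:b — minimal
piece 1:b rests on {0:b}
piece 2:e — minimal
piece 3:b rests on {1:b}
piece 4:c — minimal
piece 5:b rests on {3:b}
minimal pieces: {0:b, 2:e, 4:c}
ways to finish when only these pieces remain (= sum over removing one remaining piece with nothing left below it):
  1 left: {2}→1  {4}→1  {5}→1
  2 left: {2,4}→2  {2,5}→2  {3,5}→1  {4,5}→2
  3 left: {1,3,5}→1  {2,3,5}→3  {2,4,5}→6  {3,4,5}→3
  4 left: {0,1,3,5}→1  {1,2,3,5}→4  {1,3,4,5}→4  {2,3,4,5}→12
  placing 0:b first → 20 extensions
  placing 2:e first → 5 extensions
  placing 4:c first → 5 extensions
total linear extensions = 30

30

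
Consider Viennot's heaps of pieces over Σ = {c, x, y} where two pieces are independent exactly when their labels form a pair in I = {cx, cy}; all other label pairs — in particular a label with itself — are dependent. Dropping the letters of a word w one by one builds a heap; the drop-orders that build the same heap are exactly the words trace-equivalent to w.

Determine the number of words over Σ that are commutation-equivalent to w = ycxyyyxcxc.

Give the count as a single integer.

#0=y has no predecessor
#1=c has no predecessor
#2=x depends on [0:y]
#3=y depends on [2:x]
#4=y depends on [3:y]
#5=y depends on [4:y]
#6=x depends on [5:y]
#7=c depends on [1:c]
#8=x depends on [6:x]
#9=c depends on [7:c]
sources: [0:y, 1:c]
N(rest) = Σ N(rest − s) over sources s of rest; N(one piece) = 1:
  size 1 → [8]=1  [9]=1
  size 2 → [6,8]=1  [7,9]=1  [8,9]=2
  size 3 → [1,7,9]=1  [5,6,8]=1  [6,8,9]=3  [7,8,9]=3
  size 4 → [1,7,8,9]=4  [4,5,6,8]=1  [5,6,8,9]=4  [6,7,8,9]=6
  size 5 → [1,6,7,8,9]=10  [3,4,5,6,8]=1  [4,5,6,8,9]=5  [5,6,7,8,9]=10
  size 6 → [1,5,6,7,8,9]=20  [2,3,4,5,6,8]=1  [3,4,5,6,8,9]=6  [4,5,6,7,8,9]=15
  size 7 → [0,2,3,4,5,6,8]=1  [1,4,5,6,7,8,9]=35  [2,3,4,5,6,8,9]=7  [3,4,5,6,7,8,9]=21
  size 8 → [0,2,3,4,5,6,8,9]=8  [1,3,4,5,6,7,8,9]=56  [2,3,4,5,6,7,8,9]=28
  first=0(y) contributes 84
  first=1(c) contributes 36
|[w]| = 120

120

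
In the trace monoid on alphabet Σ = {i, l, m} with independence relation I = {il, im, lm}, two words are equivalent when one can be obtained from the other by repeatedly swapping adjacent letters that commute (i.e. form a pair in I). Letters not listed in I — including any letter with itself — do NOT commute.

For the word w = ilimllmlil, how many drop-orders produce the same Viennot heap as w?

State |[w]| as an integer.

#0=i has no predecessor
#1=l has no predecessor
#2=i depends on [0:i]
#3=m has no predecessor
#4=l depends on [1:l]
#5=l depends on [4:l]
#6=m depends on [3:m]
#7=l depends on [5:l]
#8=i depends on [2:i]
#9=l depends on [7:l]
sources: [0:i, 1:l, 3:m]
N(rest) = Σ N(rest − s) over sources s of rest; N(one piece) = 1:
  size 1 → [6]=1  [8]=1  [9]=1
  size 2 → [2,8]=1  [3,6]=1  [6,8]=2  [6,9]=2  [7,9]=1  [8,9]=2
  size 3 → [0,2,8]=1  [2,6,8]=3  [2,8,9]=3  [3,6,8]=3  [3,6,9]=3  [5,7,9]=1  [6,7,9]=3  [6,8,9]=6  [7,8,9]=3
  size 4 → [0,2,6,8]=4  [0,2,8,9]=4  [2,3,6,8]=6  [2,6,8,9]=12  [2,7,8,9]=6  [3,6,7,9]=6  [3,6,8,9]=12  [4,5,7,9]=1  [5,6,7,9]=4  [5,7,8,9]=4  [6,7,8,9]=12
  size 5 → [0,2,3,6,8]=10  [0,2,6,8,9]=20  [0,2,7,8,9]=10  [1,4,5,7,9]=1  [2,3,6,8,9]=30  [2,5,7,8,9]=10  [2,6,7,8,9]=30  [3,5,6,7,9]=10  [3,6,7,8,9]=30  [4,5,6,7,9]=5  [4,5,7,8,9]=5  [5,6,7,8,9]=20
  size 6 → [0,2,3,6,8,9]=60  [0,2,5,7,8,9]=20  [0,2,6,7,8,9]=60  [1,4,5,6,7,9]=6  [1,4,5,7,8,9]=6  [2,3,6,7,8,9]=90  [2,4,5,7,8,9]=15  [2,5,6,7,8,9]=60  [3,4,5,6,7,9]=15  [3,5,6,7,8,9]=60  [4,5,6,7,8,9]=30
  size 7 → [0,2,3,6,7,8,9]=210  [0,2,4,5,7,8,9]=35  [0,2,5,6,7,8,9]=140  [1,2,4,5,7,8,9]=21  [1,3,4,5,6,7,9]=21  [1,4,5,6,7,8,9]=42  [2,3,5,6,7,8,9]=210  [2,4,5,6,7,8,9]=105  [3,4,5,6,7,8,9]=105
  size 8 → [0,1,2,4,5,7,8,9]=56  [0,2,3,5,6,7,8,9]=560  [0,2,4,5,6,7,8,9]=280  [1,2,4,5,6,7,8,9]=168  [1,3,4,5,6,7,8,9]=168  [2,3,4,5,6,7,8,9]=420
  first=0(i) contributes 756
  first=1(l) contributes 1260
  first=3(m) contributes 504
|[w]| = 2520

2520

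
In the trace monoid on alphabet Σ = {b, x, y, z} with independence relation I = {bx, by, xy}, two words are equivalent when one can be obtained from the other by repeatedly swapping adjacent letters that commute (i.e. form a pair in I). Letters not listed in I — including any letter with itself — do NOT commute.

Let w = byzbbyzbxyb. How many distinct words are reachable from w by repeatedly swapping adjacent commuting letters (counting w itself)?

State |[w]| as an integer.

piece 0:b — minimal
piece 1:y — minimal
piece 2:z rests on {0:b, 1:y}
piece 3:b rests on {2:z}
piece 4:b rests on {3:b}
piece 5:y rests on {2:z}
piece 6:z rests on {4:b, 5:y}
piece 7:b rests on {6:z}
piece 8:x rests on {6:z}
piece 9:y rests on {6:z}
piece 10:b rests on {7:b}
minimal pieces: {0:b, 1:y}
ways to finish when only these pieces remain (= sum over removing one remaining piece with nothing left below it):
  1 left: {8}→1  {9}→1  {10}→1
  2 left: {7,10}→1  {8,9}→2  {8,10}→2  {9,10}→2
  3 left: {7,8,10}→3  {7,9,10}→3  {8,9,10}→6
  4 left: {7,8,9,10}→12
  5 left: {6,7,8,9,10}→12
  6 left: {4,6,7,8,9,10}→12  {5,6,7,8,9,10}→12
  7 left: {3,4,6,7,8,9,10}→12  {4,5,6,7,8,9,10}→24
  8 left: {3,4,5,6,7,8,9,10}→36
  9 left: {2,3,4,5,6,7,8,9,10}→36
  placing 0:b first → 36 extensions
  placing 1:y first → 36 extensions
total linear extensions = 72

72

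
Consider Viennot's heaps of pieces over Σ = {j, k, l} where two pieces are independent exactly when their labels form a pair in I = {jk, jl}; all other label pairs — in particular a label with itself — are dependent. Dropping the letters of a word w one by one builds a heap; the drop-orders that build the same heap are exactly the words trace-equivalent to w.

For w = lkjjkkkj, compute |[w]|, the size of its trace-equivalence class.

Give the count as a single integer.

56

piece 0:l — minimal
piece 1:k rests on {0:l}
piece 2:j — minimal
piece 3:j rests on {2:j}
piece 4:k rests on {1:k}
piece 5:k rests on {4:k}
piece 6:k rests on {5:k}
piece 7:j rests on {3:j}
minimal pieces: {0:l, 2:j}
ways to finish when only these pieces remain (= sum over removing one remaining piece with nothing left below it):
  1 left: {6}→1  {7}→1
  2 left: {3,7}→1  {5,6}→1  {6,7}→2
  3 left: {2,3,7}→1  {3,6,7}→3  {4,5,6}→1  {5,6,7}→3
  4 left: {1,4,5,6}→1  {2,3,6,7}→4  {3,5,6,7}→6  {4,5,6,7}→4
  5 left: {0,1,4,5,6}→1  {1,4,5,6,7}→5  {2,3,5,6,7}→10  {3,4,5,6,7}→10
  6 left: {0,1,4,5,6,7}→6  {1,3,4,5,6,7}→15  {2,3,4,5,6,7}→20
  placing 0:l first → 35 extensions
  placing 2:j first → 21 extensions
total linear extensions = 56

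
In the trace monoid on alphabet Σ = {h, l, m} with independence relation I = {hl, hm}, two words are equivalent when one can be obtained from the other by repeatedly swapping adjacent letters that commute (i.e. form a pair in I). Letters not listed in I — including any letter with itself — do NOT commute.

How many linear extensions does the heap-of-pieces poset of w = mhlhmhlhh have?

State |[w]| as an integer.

drop 0:m onto floor
drop 1:h onto floor
drop 2:l onto {0:m}
drop 3:h onto {1:h}
drop 4:m onto {2:l}
drop 5:h onto {3:h}
drop 6:l onto {4:m}
drop 7:h onto {5:h}
drop 8:h onto {7:h}
ground layer = {0:m, 1:h}
drop-orders for the pieces not yet dropped (sum over which currently-grounded one goes next):
  1 to go: {6} 1  {8} 1
  2 to go: {4,6} 1  {6,8} 2  {7,8} 1
  3 to go: {2,4,6} 1  {4,6,8} 3  {5,7,8} 1  {6,7,8} 3
  4 to go: {0,2,4,6} 1  {2,4,6,8} 4  {3,5,7,8} 1  {4,6,7,8} 6  {5,6,7,8} 4
  5 to go: {0,2,4,6,8} 5  {1,3,5,7,8} 1  {2,4,6,7,8} 10  {3,5,6,7,8} 5  {4,5,6,7,8} 10
  6 to go: {0,2,4,6,7,8} 15  {1,3,5,6,7,8} 6  {2,4,5,6,7,8} 20  {3,4,5,6,7,8} 15
  7 to go: {0,2,4,5,6,7,8} 35  {1,3,4,5,6,7,8} 21  {2,3,4,5,6,7,8} 35
  if 0:m drops first: 56 orders
  if 1:h drops first: 70 orders
heap linearizations: 126

126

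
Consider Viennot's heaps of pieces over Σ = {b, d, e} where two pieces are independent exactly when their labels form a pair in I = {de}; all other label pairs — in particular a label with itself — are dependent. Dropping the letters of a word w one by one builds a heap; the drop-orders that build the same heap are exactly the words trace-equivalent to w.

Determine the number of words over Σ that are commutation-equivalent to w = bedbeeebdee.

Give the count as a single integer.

0(b) covers ∅
1(e) covers 0:b
2(d) covers 0:b
3(b) covers 1:e, 2:d
4(e) covers 3:b
5(e) covers 4:e
6(e) covers 5:e
7(b) covers 6:e
8(d) covers 7:b
9(e) covers 7:b
10(e) covers 9:e
floor of heap: 0:b
completions by unplaced set U, small U first (add the entries for U minus each lowest piece of U):
  |U|=1: {8}:1  {10}:1
  |U|=2: {8,10}:2  {9,10}:1
  |U|=3: {8,9,10}:3
  |U|=4: {7,8,9,10}:3
  |U|=5: {6,7,8,9,10}:3
  |U|=6: {5,6,7,8,9,10}:3
  |U|=7: {4,5,6,7,8,9,10}:3
  |U|=8: {3,4,5,6,7,8,9,10}:3
  |U|=9: {1,3,4,5,6,7,8,9,10}:3  {2,3,4,5,6,7,8,9,10}:3
  start at 0(b): 6

6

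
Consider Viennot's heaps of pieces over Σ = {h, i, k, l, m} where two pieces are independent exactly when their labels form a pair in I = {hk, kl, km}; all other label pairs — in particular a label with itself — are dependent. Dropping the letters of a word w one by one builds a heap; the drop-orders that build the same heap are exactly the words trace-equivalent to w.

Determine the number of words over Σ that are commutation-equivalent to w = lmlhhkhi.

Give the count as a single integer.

0(l) covers ∅
1(m) covers 0:l
2(l) covers 1:m
3(h) covers 2:l
4(h) covers 3:h
5(k) covers ∅
6(h) covers 4:h
7(i) covers 5:k, 6:h
floor of heap: 0:l, 5:k
completions by unplaced set U, small U first (add the entries for U minus each lowest piece of U):
  |U|=1: {7}:1
  |U|=2: {5,7}:1  {6,7}:1
  |U|=3: {4,6,7}:1  {5,6,7}:2
  |U|=4: {3,4,6,7}:1  {4,5,6,7}:3
  |U|=5: {2,3,4,6,7}:1  {3,4,5,6,7}:4
  |U|=6: {1,2,3,4,6,7}:1  {2,3,4,5,6,7}:5
  start at 0(l): 6
  start at 5(k): 1
sum over floor = 7

7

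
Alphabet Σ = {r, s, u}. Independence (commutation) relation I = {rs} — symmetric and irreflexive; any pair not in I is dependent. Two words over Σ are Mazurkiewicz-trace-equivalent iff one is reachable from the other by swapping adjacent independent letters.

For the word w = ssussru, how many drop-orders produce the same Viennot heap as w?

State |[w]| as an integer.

3

#0=s has no predecessor
#1=s depends on [0:s]
#2=u depends on [1:s]
#3=s depends on [2:u]
#4=s depends on [3:s]
#5=r depends on [2:u]
#6=u depends on [4:s, 5:r]
sources: [0:s]
N(rest) = Σ N(rest − s) over sources s of rest; N(one piece) = 1:
  size 1 → [6]=1
  size 2 → [4,6]=1  [5,6]=1
  size 3 → [3,4,6]=1  [4,5,6]=2
  size 4 → [3,4,5,6]=3
  size 5 → [2,3,4,5,6]=3
  first=0(s) contributes 3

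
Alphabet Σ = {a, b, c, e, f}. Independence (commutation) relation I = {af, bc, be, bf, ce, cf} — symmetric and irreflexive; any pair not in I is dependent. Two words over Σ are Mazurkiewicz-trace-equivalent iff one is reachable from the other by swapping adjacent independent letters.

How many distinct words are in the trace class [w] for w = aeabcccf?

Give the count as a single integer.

drop 0:a onto floor
drop 1:e onto {0:a}
drop 2:a onto {1:e}
drop 3:b onto {2:a}
drop 4:c onto {2:a}
drop 5:c onto {4:c}
drop 6:c onto {5:c}
drop 7:f onto {1:e}
ground layer = {0:a}
drop-orders for the pieces not yet dropped (sum over which currently-grounded one goes next):
  1 to go: {3} 1  {6} 1  {7} 1
  2 to go: {3,6} 2  {3,7} 2  {5,6} 1  {6,7} 2
  3 to go: {3,5,6} 3  {3,6,7} 6  {4,5,6} 1  {5,6,7} 3
  4 to go: {3,4,5,6} 4  {3,5,6,7} 12  {4,5,6,7} 4
  5 to go: {2,3,4,5,6} 4  {3,4,5,6,7} 20
  6 to go: {2,3,4,5,6,7} 24
  if 0:a drops first: 24 orders

24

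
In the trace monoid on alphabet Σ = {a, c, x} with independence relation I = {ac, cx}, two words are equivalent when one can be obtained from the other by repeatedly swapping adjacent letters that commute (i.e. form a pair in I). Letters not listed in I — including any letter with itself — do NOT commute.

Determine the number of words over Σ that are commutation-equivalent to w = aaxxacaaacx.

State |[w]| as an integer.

0(a) covers ∅
1(a) covers 0:a
2(x) covers 1:a
3(x) covers 2:x
4(a) covers 3:x
5(c) covers ∅
6(a) covers 4:a
7(a) covers 6:a
8(a) covers 7:a
9(c) covers 5:c
10(x) covers 8:a
floor of heap: 0:a, 5:c
completions by unplaced set U, small U first (add the entries for U minus each lowest piece of U):
  |U|=1: {9}:1  {10}:1
  |U|=2: {5,9}:1  {8,10}:1  {9,10}:2
  |U|=3: {5,9,10}:3  {7,8,10}:1  {8,9,10}:3
  |U|=4: {5,8,9,10}:6  {6,7,8,10}:1  {7,8,9,10}:4
  |U|=5: {4,6,7,8,10}:1  {5,7,8,9,10}:10  {6,7,8,9,10}:5
  |U|=6: {3,4,6,7,8,10}:1  {4,6,7,8,9,10}:6  {5,6,7,8,9,10}:15
  |U|=7: {2,3,4,6,7,8,10}:1  {3,4,6,7,8,9,10}:7  {4,5,6,7,8,9,10}:21
  |U|=8: {1,2,3,4,6,7,8,10}:1  {2,3,4,6,7,8,9,10}:8  {3,4,5,6,7,8,9,10}:28
  |U|=9: {0,1,2,3,4,6,7,8,10}:1  {1,2,3,4,6,7,8,9,10}:9  {2,3,4,5,6,7,8,9,10}:36
  start at 0(a): 45
  start at 5(c): 10
sum over floor = 55

55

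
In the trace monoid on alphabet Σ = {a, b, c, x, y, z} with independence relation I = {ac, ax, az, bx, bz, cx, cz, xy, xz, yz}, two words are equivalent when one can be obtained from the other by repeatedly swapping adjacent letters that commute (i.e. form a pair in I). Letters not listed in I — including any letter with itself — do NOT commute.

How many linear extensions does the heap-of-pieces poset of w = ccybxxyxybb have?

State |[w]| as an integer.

165

0(c) covers ∅
1(c) covers 0:c
2(y) covers 1:c
3(b) covers 2:y
4(x) covers ∅
5(x) covers 4:x
6(y) covers 3:b
7(x) covers 5:x
8(y) covers 6:y
9(b) covers 8:y
10(b) covers 9:b
floor of heap: 0:c, 4:x
completions by unplaced set U, small U first (add the entries for U minus each lowest piece of U):
  |U|=1: {7}:1  {10}:1
  |U|=2: {5,7}:1  {7,10}:2  {9,10}:1
  |U|=3: {4,5,7}:1  {5,7,10}:3  {7,9,10}:3  {8,9,10}:1
  |U|=4: {4,5,7,10}:4  {5,7,9,10}:6  {6,8,9,10}:1  {7,8,9,10}:4
  |U|=5: {3,6,8,9,10}:1  {4,5,7,9,10}:10  {5,7,8,9,10}:10  {6,7,8,9,10}:5
  |U|=6: {2,3,6,8,9,10}:1  {3,6,7,8,9,10}:6  {4,5,7,8,9,10}:20  {5,6,7,8,9,10}:15
  |U|=7: {1,2,3,6,8,9,10}:1  {2,3,6,7,8,9,10}:7  {3,5,6,7,8,9,10}:21  {4,5,6,7,8,9,10}:35
  |U|=8: {0,1,2,3,6,8,9,10}:1  {1,2,3,6,7,8,9,10}:8  {2,3,5,6,7,8,9,10}:28  {3,4,5,6,7,8,9,10}:56
  |U|=9: {0,1,2,3,6,7,8,9,10}:9  {1,2,3,5,6,7,8,9,10}:36  {2,3,4,5,6,7,8,9,10}:84
  start at 0(c): 120
  start at 4(x): 45
sum over floor = 165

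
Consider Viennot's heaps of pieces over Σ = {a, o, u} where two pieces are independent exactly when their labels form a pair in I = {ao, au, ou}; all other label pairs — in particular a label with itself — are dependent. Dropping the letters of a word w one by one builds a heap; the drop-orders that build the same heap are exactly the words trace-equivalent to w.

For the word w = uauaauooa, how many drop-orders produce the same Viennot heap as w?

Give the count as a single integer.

drop 0:u onto floor
drop 1:a onto floor
drop 2:u onto {0:u}
drop 3:a onto {1:a}
drop 4:a onto {3:a}
drop 5:u onto {2:u}
drop 6:o onto floor
drop 7:o onto {6:o}
drop 8:a onto {4:a}
ground layer = {0:u, 1:a, 6:o}
drop-orders for the pieces not yet dropped (sum over which currently-grounded one goes next):
  1 to go: {5} 1  {7} 1  {8} 1
  2 to go: {2,5} 1  {4,8} 1  {5,7} 2  {5,8} 2  {6,7} 1  {7,8} 2
  3 to go: {0,2,5} 1  {2,5,7} 3  {2,5,8} 3  {3,4,8} 1  {4,5,8} 3  {4,7,8} 3  {5,6,7} 3  {5,7,8} 6  {6,7,8} 3
  4 to go: {0,2,5,7} 4  {0,2,5,8} 4  {1,3,4,8} 1  {2,4,5,8} 6  {2,5,6,7} 6  {2,5,7,8} 12  {3,4,5,8} 4  {3,4,7,8} 4  {4,5,7,8} 12  {4,6,7,8} 6  {5,6,7,8} 12
  5 to go: {0,2,4,5,8} 10  {0,2,5,6,7} 10  {0,2,5,7,8} 20  {1,3,4,5,8} 5  {1,3,4,7,8} 5  {2,3,4,5,8} 10  {2,4,5,7,8} 30  {2,5,6,7,8} 30  {3,4,5,7,8} 20  {3,4,6,7,8} 10  {4,5,6,7,8} 30
  6 to go: {0,2,3,4,5,8} 20  {0,2,4,5,7,8} 60  {0,2,5,6,7,8} 60  {1,2,3,4,5,8} 15  {1,3,4,5,7,8} 30  {1,3,4,6,7,8} 15  {2,3,4,5,7,8} 60  {2,4,5,6,7,8} 90  {3,4,5,6,7,8} 60
  7 to go: {0,1,2,3,4,5,8} 35  {0,2,3,4,5,7,8} 140  {0,2,4,5,6,7,8} 210  {1,2,3,4,5,7,8} 105  {1,3,4,5,6,7,8} 105  {2,3,4,5,6,7,8} 210
  if 0:u drops first: 420 orders
  if 1:a drops first: 560 orders
  if 6:o drops first: 280 orders
heap linearizations: 1260

1260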